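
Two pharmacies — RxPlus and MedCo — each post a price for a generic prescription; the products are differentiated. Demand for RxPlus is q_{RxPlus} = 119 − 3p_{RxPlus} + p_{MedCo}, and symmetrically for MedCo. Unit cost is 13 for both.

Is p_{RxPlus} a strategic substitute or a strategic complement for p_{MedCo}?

RxPlus's profit: π = (p_{RxPlus} − 13)(119 − 3p_{RxPlus} + p_{MedCo}).
∂π/∂p_{RxPlus} = 158 − 6p_{RxPlus} + p_{MedCo} = 0 ⇒ p_{RxPlus} = 79/3 + (1/6)p_{MedCo}.
The best-response slope dp_{RxPlus}/dp_{MedCo} = 1/6 > 0: the reaction function is upward-sloping, so the choices are strategic complements.

strategic complements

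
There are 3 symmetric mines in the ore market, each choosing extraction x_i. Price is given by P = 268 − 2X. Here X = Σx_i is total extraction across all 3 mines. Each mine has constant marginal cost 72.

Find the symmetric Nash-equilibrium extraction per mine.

A representative mine's profit is π_i = x_i(268 − 2X) − 72x_i, with X = x_i + Σ_{j≠i} x_j.
First-order condition: 196 − 4x_i − 2Σ_{j≠i} x_j = 0.
In a symmetric equilibrium every mine chooses the same x, so Σ_{j≠i} x_j = 2x. The condition becomes 196 − 8x = 0, giving x = 196/8 = 24.5.

24.5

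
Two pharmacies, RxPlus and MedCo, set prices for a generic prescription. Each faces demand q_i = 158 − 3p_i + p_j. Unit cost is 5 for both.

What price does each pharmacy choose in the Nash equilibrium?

RxPlus's profit: π = (p_{RxPlus} − 5)(158 − 3p_{RxPlus} + p_{MedCo}).
∂π/∂p_{RxPlus} = 173 − 6p_{RxPlus} + p_{MedCo} = 0 ⇒ p_{RxPlus} = 173/6 + (1/6)p_{MedCo}.
By symmetry p_{MedCo} = p_{RxPlus}; substituting into the reaction function, (5/6)p_{RxPlus} = 173/6 and p_{RxPlus} = 34.6.

34.6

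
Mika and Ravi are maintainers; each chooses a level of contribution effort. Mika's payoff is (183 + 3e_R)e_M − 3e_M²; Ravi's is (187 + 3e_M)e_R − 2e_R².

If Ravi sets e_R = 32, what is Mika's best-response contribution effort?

Expanding Mika's payoff: 183e_M + 3e_Re_M − 3e_M².
∂π/∂e_M = 183 + 3e_R − 6e_M = 0, so e_M = 30.5 + 0.5e_R.
At e_R = 32: e_M = 30.5 + 0.5·32 = 46.5.

46.5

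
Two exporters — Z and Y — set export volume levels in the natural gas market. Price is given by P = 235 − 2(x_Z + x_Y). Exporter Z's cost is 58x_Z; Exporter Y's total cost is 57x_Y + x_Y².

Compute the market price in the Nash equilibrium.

Exporter Z's profit: π = x_Z(235 − 2(x_Z + x_Y)) − 58x_Z.
∂π/∂x_Z = 177 − 4x_Z − 2x_Y = 0, so x_Z = 44.25 − 0.5x_Y.
For Y: ∂π/∂x_Y = 178 − 6x_Y − 2x_Z = 0 ⇒ x_Y = 89/3 − (1/3)x_Z.
Plugging x_Y into Z's best response: x_Z = 44.25 − 0.5(89/3 − (1/3)x_Z) ⇒ (5/6)x_Z = 353/12, so x_Z = 35.3.
Then x_Y = 89/3 − (1/3)·35.3 = 17.9.
Equilibrium price: P = 235 − 2·53.2 = 128.6.

128.6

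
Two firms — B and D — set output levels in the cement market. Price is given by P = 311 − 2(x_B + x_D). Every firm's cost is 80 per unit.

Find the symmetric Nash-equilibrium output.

38.5

Firm B's profit: π = x_B(311 − 2(x_B + x_D)) − 80x_B.
∂π/∂x_B = 231 − 4x_B − 2x_D = 0, so x_B = 57.75 − 0.5x_D.
By symmetry x_D = x_B; substituting into the reaction function, 1.5x_B = 57.75 and x_B = 38.5.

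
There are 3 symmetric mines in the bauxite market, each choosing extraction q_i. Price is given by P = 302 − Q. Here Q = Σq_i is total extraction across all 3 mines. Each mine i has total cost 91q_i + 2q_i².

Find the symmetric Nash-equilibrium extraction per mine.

A representative mine's profit is π_i = q_i(302 − Q) − 91q_i − 2q_i², with Q = q_i + Σ_{j≠i} q_j.
First-order condition: 211 − 6q_i − Σ_{j≠i} q_j = 0.
Imposing symmetry (q_j = q for all j) turns Σ_{j≠i} q_j into 2q, so 211 = 8q and q = 26.375.

26.375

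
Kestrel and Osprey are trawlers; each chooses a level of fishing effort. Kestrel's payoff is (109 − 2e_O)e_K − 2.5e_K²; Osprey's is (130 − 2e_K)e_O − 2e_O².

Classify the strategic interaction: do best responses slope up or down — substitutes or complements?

Expanding Kestrel's payoff: 109e_K − 2e_Oe_K − 2.5e_K².
∂π/∂e_K = 109 − 2e_O − 5e_K = 0, so e_K = 21.8 − 0.4e_O.
The best-response slope de_K/de_O = −0.4 < 0: the reaction function is downward-sloping, so the choices are strategic substitutes.

strategic substitutes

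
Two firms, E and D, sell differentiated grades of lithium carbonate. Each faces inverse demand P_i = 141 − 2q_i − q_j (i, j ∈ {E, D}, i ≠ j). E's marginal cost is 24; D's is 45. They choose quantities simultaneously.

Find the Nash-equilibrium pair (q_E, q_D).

Firm E's profit: π = q_E(141 − 2q_E − q_D) − 24q_E.
∂π/∂q_E = 117 − 4q_E − q_D = 0 ⇒ q_E = 29.25 − 0.25q_D.
Similarly q_D = 24 − 0.25q_E.
Solving the two reaction functions simultaneously: (1 − (−0.25)(−0.25))q_E = 29.25 − 0.25·24, so 0.9375q_E = 23.25 and q_E = 24.8.
Then q_D = 24 − 0.25·24.8 = 17.8.

24.8, 17.8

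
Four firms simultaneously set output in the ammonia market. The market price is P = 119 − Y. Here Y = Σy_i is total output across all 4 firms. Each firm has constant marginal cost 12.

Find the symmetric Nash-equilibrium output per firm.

21.4

A representative firm's profit is π_i = y_i(119 − Y) − 12y_i, with Y = y_i + Σ_{j≠i} y_j.
First-order condition: 107 − 2y_i − Σ_{j≠i} y_j = 0.
In a symmetric equilibrium every firm chooses the same y, so Σ_{j≠i} y_j = 3y. The condition becomes 107 − 5y = 0, giving y = 107/5 = 21.4.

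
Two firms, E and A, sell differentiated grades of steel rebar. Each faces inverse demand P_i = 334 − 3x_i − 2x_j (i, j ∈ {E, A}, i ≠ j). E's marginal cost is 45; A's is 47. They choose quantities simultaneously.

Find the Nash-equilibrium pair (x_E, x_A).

Firm E's profit: π = x_E(334 − 3x_E − 2x_A) − 45x_E.
∂π/∂x_E = 289 − 6x_E − 2x_A = 0 ⇒ x_E = 289/6 − (1/3)x_A.
Similarly x_A = 287/6 − (1/3)x_E.
Solving the two reaction functions simultaneously: (1 − (−1/3)(−1/3))x_E = 289/6 − (1/3)·(287/6), so (8/9)x_E = 290/9 and x_E = 36.25.
Then x_A = 287/6 − (1/3)·36.25 = 35.75.

36.25, 35.75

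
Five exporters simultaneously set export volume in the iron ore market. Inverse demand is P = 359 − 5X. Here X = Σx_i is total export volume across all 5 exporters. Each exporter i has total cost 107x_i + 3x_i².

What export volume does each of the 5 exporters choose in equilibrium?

7

A representative exporter's profit is π_i = x_i(359 − 5X) − 107x_i − 3x_i², with X = x_i + Σ_{j≠i} x_j.
First-order condition: 252 − 16x_i − 5Σ_{j≠i} x_j = 0.
In a symmetric equilibrium every exporter chooses the same x, so Σ_{j≠i} x_j = 4x. The condition becomes 252 − 36x = 0, giving x = 252/36 = 7.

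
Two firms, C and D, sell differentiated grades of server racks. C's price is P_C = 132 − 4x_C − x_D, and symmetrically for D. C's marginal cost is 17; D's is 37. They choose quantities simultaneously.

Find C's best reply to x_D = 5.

Firm C's profit: π = x_C(132 − 4x_C − x_D) − 17x_C.
∂π/∂x_C = 115 − 8x_C − x_D = 0 ⇒ x_C = 14.375 − 0.125x_D.
At x_D = 5: x_C = 14.375 − 0.125·5 = 13.75.

13.75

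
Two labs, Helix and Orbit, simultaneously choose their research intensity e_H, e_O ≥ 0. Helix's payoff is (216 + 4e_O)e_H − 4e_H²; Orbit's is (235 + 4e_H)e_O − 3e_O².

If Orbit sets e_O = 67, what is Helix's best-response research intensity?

Expanding Helix's payoff: 216e_H + 4e_Oe_H − 4e_H².
∂π/∂e_H = 216 + 4e_O − 8e_H = 0, so e_H = 27 + 0.5e_O.
At e_O = 67: e_H = 27 + 0.5·67 = 60.5.

60.5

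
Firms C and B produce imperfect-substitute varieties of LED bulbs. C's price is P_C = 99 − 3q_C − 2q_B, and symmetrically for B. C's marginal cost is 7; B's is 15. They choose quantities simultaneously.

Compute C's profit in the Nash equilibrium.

Firm C's profit: π = q_C(99 − 3q_C − 2q_B) − 7q_C.
∂π/∂q_C = 92 − 6q_C − 2q_B = 0 ⇒ q_C = 46/3 − (1/3)q_B.
Similarly q_B = 14 − (1/3)q_C.
Solving the two reaction functions simultaneously: (1 − (−1/3)(−1/3))q_C = 46/3 − (1/3)·14, so (8/9)q_C = 32/3 and q_C = 12.
Then q_B = 14 − (1/3)·12 = 10.
P_C = 99 − 3·12 − 2·10 = 43.
Profit = (43 − 7)·12 = 432.

432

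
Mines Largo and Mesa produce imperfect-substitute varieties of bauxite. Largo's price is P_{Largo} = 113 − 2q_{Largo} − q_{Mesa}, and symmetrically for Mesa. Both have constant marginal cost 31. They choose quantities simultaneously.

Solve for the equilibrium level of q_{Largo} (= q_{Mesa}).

16.4

Mine Largo's profit: π = q_{Largo}(113 − 2q_{Largo} − q_{Mesa}) − 31q_{Largo}.
∂π/∂q_{Largo} = 82 − 4q_{Largo} − q_{Mesa} = 0 ⇒ q_{Largo} = 20.5 − 0.25q_{Mesa}.
Setting q_{Largo} = q_{Mesa} in the reaction function: q_{Largo} = 20.5 − 0.25q_{Largo}, so q_{Largo} = 20.5 / 1.25 = 16.4.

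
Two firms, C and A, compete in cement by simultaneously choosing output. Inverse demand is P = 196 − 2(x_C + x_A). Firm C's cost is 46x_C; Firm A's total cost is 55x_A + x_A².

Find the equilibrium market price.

107.8

Firm C's profit: π = x_C(196 − 2(x_C + x_A)) − 46x_C.
∂π/∂x_C = 150 − 4x_C − 2x_A = 0, so x_C = 37.5 − 0.5x_A.
For A: ∂π/∂x_A = 141 − 6x_A − 2x_C = 0 ⇒ x_A = 23.5 − (1/3)x_C.
Solving the two reaction functions simultaneously: (1 − (−0.5)(−1/3))x_C = 37.5 − 0.5·23.5, so (5/6)x_C = 25.75 and x_C = 30.9.
Then x_A = 23.5 − (1/3)·30.9 = 13.2.
Equilibrium price: P = 196 − 2·44.1 = 107.8.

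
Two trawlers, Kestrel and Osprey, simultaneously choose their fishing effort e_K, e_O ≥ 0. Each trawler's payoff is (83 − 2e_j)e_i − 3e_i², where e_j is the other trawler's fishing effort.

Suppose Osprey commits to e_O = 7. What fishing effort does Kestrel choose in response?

Kestrel's payoff is (83 − 2e_O)e_K − 3e_K².
∂π/∂e_K = 83 − 2e_O − 6e_K = 0, so e_K = 83/6 − (1/3)e_O.
At e_O = 7: e_K = 83/6 − (1/3)·7 = 11.5.

11.5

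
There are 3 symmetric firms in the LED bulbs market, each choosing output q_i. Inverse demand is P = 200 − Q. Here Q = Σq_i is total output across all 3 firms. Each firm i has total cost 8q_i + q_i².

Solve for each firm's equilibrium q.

32

A representative firm's profit is π_i = q_i(200 − Q) − 8q_i − q_i², with Q = q_i + Σ_{j≠i} q_j.
First-order condition: 192 − 4q_i − Σ_{j≠i} q_j = 0.
With identical firms, set every q_j = q: then 192 − 4q − 2q = 0, i.e. q = 192/6 = 32.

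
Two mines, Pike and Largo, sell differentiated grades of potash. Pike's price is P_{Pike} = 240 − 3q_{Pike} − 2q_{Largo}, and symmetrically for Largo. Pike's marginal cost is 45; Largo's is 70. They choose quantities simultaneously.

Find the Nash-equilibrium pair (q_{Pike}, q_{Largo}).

Mine Pike's profit: π = q_{Pike}(240 − 3q_{Pike} − 2q_{Largo}) − 45q_{Pike}.
∂π/∂q_{Pike} = 195 − 6q_{Pike} − 2q_{Largo} = 0 ⇒ q_{Pike} = 32.5 − (1/3)q_{Largo}.
Similarly q_{Largo} = 85/3 − (1/3)q_{Pike}.
Substituting the second reaction function into the first: q_{Pike} = 32.5 − (1/3)(85/3 − (1/3)q_{Pike}), which gives (8/9)q_{Pike} = 415/18 ⇒ q_{Pike} = 25.9375.
Then q_{Largo} = 85/3 − (1/3)·25.9375 = 19.6875.

25.9375, 19.6875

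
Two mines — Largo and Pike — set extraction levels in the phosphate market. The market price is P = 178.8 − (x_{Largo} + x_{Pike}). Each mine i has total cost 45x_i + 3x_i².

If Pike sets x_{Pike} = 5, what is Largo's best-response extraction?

Mine Largo's profit: π = x_{Largo}(178.8 − (x_{Largo} + x_{Pike})) − 45x_{Largo} − 3x_{Largo}².
∂π/∂x_{Largo} = 133.8 − 8x_{Largo} − x_{Pike} = 0, so x_{Largo} = 16.725 − 0.125x_{Pike}.
At x_{Pike} = 5: x_{Largo} = 16.725 − 0.125·5 = 16.1.

16.1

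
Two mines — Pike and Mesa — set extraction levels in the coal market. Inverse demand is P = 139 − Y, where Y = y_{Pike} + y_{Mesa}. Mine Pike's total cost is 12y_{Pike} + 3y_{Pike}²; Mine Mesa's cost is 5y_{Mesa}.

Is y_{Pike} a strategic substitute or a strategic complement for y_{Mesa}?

strategic substitutes

Mine Pike's profit: π = y_{Pike}(139 − (y_{Pike} + y_{Mesa})) − 12y_{Pike} − 3y_{Pike}².
∂π/∂y_{Pike} = 127 − 8y_{Pike} − y_{Mesa} = 0, so y_{Pike} = 15.875 − 0.125y_{Mesa}.
The best-response slope dy_{Pike}/dy_{Mesa} = −0.125 < 0: the reaction function is downward-sloping, so the choices are strategic substitutes.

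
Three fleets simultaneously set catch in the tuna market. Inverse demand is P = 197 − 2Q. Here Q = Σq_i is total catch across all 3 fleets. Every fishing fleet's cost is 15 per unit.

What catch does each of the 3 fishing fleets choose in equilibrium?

22.75

A representative fishing fleet's profit is π_i = q_i(197 − 2Q) − 15q_i, with Q = q_i + Σ_{j≠i} q_j.
First-order condition: 182 − 4q_i − 2Σ_{j≠i} q_j = 0.
Imposing symmetry (q_j = q for all j) turns Σ_{j≠i} q_j into 2q, so 182 = 8q and q = 22.75.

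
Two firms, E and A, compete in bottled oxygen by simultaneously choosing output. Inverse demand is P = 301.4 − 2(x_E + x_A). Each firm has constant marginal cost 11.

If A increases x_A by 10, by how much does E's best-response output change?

Firm E's profit: π = x_E(301.4 − 2(x_E + x_A)) − 11x_E.
∂π/∂x_E = 290.4 − 4x_E − 2x_A = 0, so x_E = 72.6 − 0.5x_A.
The reaction-function slope is −0.5, so a 10-unit rise in x_A moves x_E by −0.5 × 10 = −5. E's best response falls — the actions are strategic substitutes.

-5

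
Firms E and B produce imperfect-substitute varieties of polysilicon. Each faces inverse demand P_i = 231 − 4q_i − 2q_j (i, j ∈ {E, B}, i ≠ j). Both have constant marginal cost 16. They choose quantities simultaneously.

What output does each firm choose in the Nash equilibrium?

21.5

Firm E's profit: π = q_E(231 − 4q_E − 2q_B) − 16q_E.
∂π/∂q_E = 215 − 8q_E − 2q_B = 0 ⇒ q_E = 26.875 − 0.25q_B.
By symmetry q_B = q_E; substituting into the reaction function, 1.25q_E = 26.875 and q_E = 21.5.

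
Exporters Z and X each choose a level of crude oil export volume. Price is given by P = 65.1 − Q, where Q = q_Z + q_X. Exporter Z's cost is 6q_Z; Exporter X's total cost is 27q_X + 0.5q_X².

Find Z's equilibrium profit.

Exporter Z's profit: π = q_Z(65.1 − (q_Z + q_X)) − 6q_Z.
∂π/∂q_Z = 59.1 − 2q_Z − q_X = 0, so q_Z = 29.55 − 0.5q_X.
For X: ∂π/∂q_X = 38.1 − 3q_X − q_Z = 0 ⇒ q_X = 12.7 − (1/3)q_Z.
Solving the two reaction functions simultaneously: (1 − (−0.5)(−1/3))q_Z = 29.55 − 0.5·12.7, so (5/6)q_Z = 23.2 and q_Z = 27.84.
Then q_X = 12.7 − (1/3)·27.84 = 3.42.
Price P = 65.1 − 31.26 = 33.84.
Z's profit: (33.84 − 6)·27.84 = 775.0656.

775.0656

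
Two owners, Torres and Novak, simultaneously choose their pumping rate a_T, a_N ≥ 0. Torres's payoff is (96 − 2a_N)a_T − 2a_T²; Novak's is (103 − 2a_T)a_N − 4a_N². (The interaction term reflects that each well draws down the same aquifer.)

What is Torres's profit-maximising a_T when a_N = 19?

Expanding Torres's payoff: 96a_T − 2a_Na_T − 2a_T².
∂π/∂a_T = 96 − 2a_N − 4a_T = 0, so a_T = 24 − 0.5a_N.
At a_N = 19: a_T = 24 − 0.5·19 = 14.5.

14.5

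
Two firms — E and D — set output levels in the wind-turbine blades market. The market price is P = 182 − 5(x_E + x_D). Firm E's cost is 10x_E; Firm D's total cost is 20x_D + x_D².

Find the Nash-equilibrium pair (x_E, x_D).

Firm E's profit: π = x_E(182 − 5(x_E + x_D)) − 10x_E.
∂π/∂x_E = 172 − 10x_E − 5x_D = 0, so x_E = 17.2 − 0.5x_D.
For D: ∂π/∂x_D = 162 − 12x_D − 5x_E = 0 ⇒ x_D = 13.5 − (5/12)x_E.
Plugging x_D into E's best response: x_E = 17.2 − 0.5(13.5 − (5/12)x_E) ⇒ (19/24)x_E = 10.45, so x_E = 13.2.
Then x_D = 13.5 − (5/12)·13.2 = 8.

13.2, 8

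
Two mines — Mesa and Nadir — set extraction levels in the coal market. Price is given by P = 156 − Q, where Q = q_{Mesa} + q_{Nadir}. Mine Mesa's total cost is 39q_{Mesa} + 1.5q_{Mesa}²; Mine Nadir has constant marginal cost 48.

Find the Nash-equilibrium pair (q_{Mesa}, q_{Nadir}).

14, 47

Mine Mesa's profit: π = q_{Mesa}(156 − (q_{Mesa} + q_{Nadir})) − 39q_{Mesa} − 1.5q_{Mesa}².
∂π/∂q_{Mesa} = 117 − 5q_{Mesa} − q_{Nadir} = 0, so q_{Mesa} = 23.4 − 0.2q_{Nadir}.
For Nadir: ∂π/∂q_{Nadir} = 108 − 2q_{Nadir} − q_{Mesa} = 0 ⇒ q_{Nadir} = 54 − 0.5q_{Mesa}.
Substituting the second reaction function into the first: q_{Mesa} = 23.4 − 0.2(54 − 0.5q_{Mesa}), which gives 0.9q_{Mesa} = 12.6 ⇒ q_{Mesa} = 14.
Then q_{Nadir} = 54 − 0.5·14 = 47.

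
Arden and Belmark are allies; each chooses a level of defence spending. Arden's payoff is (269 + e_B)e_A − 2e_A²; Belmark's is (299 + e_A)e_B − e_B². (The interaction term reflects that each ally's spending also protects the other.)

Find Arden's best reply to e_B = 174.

110.75

Expanding Arden's payoff: 269e_A + e_Be_A − 2e_A².
∂π/∂e_A = 269 + e_B − 4e_A = 0, so e_A = 67.25 + 0.25e_B.
At e_B = 174: e_A = 67.25 + 0.25·174 = 110.75.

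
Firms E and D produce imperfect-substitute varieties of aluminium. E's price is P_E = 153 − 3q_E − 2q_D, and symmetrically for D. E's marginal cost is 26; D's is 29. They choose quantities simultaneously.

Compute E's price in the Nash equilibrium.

74.1875

Firm E's profit: π = q_E(153 − 3q_E − 2q_D) − 26q_E.
∂π/∂q_E = 127 − 6q_E − 2q_D = 0 ⇒ q_E = 127/6 − (1/3)q_D.
Similarly q_D = 62/3 − (1/3)q_E.
Plugging q_D into E's best response: q_E = 127/6 − (1/3)(62/3 − (1/3)q_E) ⇒ (8/9)q_E = 257/18, so q_E = 16.0625.
Then q_D = 62/3 − (1/3)·16.0625 = 15.3125.
P_E = 153 − 3·16.0625 − 2·15.3125 = 74.1875.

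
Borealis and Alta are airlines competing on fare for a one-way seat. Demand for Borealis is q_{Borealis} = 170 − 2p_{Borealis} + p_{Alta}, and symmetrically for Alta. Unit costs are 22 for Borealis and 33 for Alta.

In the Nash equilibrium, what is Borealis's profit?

Borealis's profit: π = (p_{Borealis} − 22)(170 − 2p_{Borealis} + p_{Alta}).
∂π/∂p_{Borealis} = 214 − 4p_{Borealis} + p_{Alta} = 0 ⇒ p_{Borealis} = 53.5 + 0.25p_{Alta}.
Similarly p_{Alta} = 59 + 0.25p_{Borealis}.
Solving the two reaction functions simultaneously: (1 − (0.25)(0.25))p_{Borealis} = 53.5 + 0.25·59, so 0.9375p_{Borealis} = 68.25 and p_{Borealis} = 72.8.
Then p_{Alta} = 59 + 0.25·72.8 = 77.2.
q_{Borealis} = 170 − 2·72.8 + 77.2 = 101.6.
Profit = (72.8 − 22)·101.6 = 5161.28.

5161.28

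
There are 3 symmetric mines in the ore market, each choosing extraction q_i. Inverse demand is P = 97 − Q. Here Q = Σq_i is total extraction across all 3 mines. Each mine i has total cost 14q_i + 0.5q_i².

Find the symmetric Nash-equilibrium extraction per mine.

16.6

A representative mine's profit is π_i = q_i(97 − Q) − 14q_i − 0.5q_i², with Q = q_i + Σ_{j≠i} q_j.
First-order condition: 83 − 3q_i − Σ_{j≠i} q_j = 0.
Imposing symmetry (q_j = q for all j) turns Σ_{j≠i} q_j into 2q, so 83 = 5q and q = 16.6.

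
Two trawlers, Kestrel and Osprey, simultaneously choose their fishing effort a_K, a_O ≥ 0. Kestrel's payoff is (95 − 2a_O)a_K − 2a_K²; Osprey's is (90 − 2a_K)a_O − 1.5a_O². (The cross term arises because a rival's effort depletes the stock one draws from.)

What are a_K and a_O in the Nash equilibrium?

Expanding Kestrel's payoff: 95a_K − 2a_Oa_K − 2a_K².
∂π/∂a_K = 95 − 2a_O − 4a_K = 0, so a_K = 23.75 − 0.5a_O.
Likewise for Osprey: a_O = 30 − (2/3)a_K.
Plugging a_O into Kestrel's best response: a_K = 23.75 − 0.5(30 − (2/3)a_K) ⇒ (2/3)a_K = 8.75, so a_K = 13.125.
Then a_O = 30 − (2/3)·13.125 = 21.25.

13.125, 21.25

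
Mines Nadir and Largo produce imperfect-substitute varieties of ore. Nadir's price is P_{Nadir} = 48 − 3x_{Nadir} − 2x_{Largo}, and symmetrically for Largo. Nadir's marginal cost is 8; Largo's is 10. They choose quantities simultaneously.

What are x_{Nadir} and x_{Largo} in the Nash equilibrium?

Mine Nadir's profit: π = x_{Nadir}(48 − 3x_{Nadir} − 2x_{Largo}) − 8x_{Nadir}.
∂π/∂x_{Nadir} = 40 − 6x_{Nadir} − 2x_{Largo} = 0 ⇒ x_{Nadir} = 20/3 − (1/3)x_{Largo}.
Similarly x_{Largo} = 19/3 − (1/3)x_{Nadir}.
Solving the two reaction functions simultaneously: (1 − (−1/3)(−1/3))x_{Nadir} = 20/3 − (1/3)·(19/3), so (8/9)x_{Nadir} = 41/9 and x_{Nadir} = 5.125.
Then x_{Largo} = 19/3 − (1/3)·5.125 = 4.625.

5.125, 4.625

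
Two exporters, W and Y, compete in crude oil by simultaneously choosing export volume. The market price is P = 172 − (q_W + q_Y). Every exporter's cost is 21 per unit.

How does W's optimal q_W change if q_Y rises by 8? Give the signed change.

Exporter W's profit: π = q_W(172 − (q_W + q_Y)) − 21q_W.
∂π/∂q_W = 151 − 2q_W − q_Y = 0, so q_W = 75.5 − 0.5q_Y.
The reaction-function slope is −0.5, so an 8-unit rise in q_Y moves q_W by −0.5 × 8 = −4. W's best response falls — the actions are strategic substitutes.

-4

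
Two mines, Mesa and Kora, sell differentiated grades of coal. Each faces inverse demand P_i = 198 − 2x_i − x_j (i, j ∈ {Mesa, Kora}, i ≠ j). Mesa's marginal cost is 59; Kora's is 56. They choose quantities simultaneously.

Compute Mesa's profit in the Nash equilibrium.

Mine Mesa's profit: π = x_{Mesa}(198 − 2x_{Mesa} − x_{Kora}) − 59x_{Mesa}.
∂π/∂x_{Mesa} = 139 − 4x_{Mesa} − x_{Kora} = 0 ⇒ x_{Mesa} = 34.75 − 0.25x_{Kora}.
Similarly x_{Kora} = 35.5 − 0.25x_{Mesa}.
Plugging x_{Kora} into Mesa's best response: x_{Mesa} = 34.75 − 0.25(35.5 − 0.25x_{Mesa}) ⇒ 0.9375x_{Mesa} = 25.875, so x_{Mesa} = 27.6.
Then x_{Kora} = 35.5 − 0.25·27.6 = 28.6.
P_{Mesa} = 198 − 2·27.6 − 28.6 = 114.2.
Profit = (114.2 − 59)·27.6 = 1523.52.

1523.52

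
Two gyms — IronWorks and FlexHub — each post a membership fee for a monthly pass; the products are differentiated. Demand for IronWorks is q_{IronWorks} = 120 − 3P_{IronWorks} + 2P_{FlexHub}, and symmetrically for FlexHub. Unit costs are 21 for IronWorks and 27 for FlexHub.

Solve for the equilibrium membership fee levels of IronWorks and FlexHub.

IronWorks's profit: π = (P_{IronWorks} − 21)(120 − 3P_{IronWorks} + 2P_{FlexHub}).
∂π/∂P_{IronWorks} = 183 − 6P_{IronWorks} + 2P_{FlexHub} = 0 ⇒ P_{IronWorks} = 30.5 + (1/3)P_{FlexHub}.
Similarly P_{FlexHub} = 33.5 + (1/3)P_{IronWorks}.
Substituting the second reaction function into the first: P_{IronWorks} = 30.5 + (1/3)(33.5 + (1/3)P_{IronWorks}), which gives (8/9)P_{IronWorks} = 125/3 ⇒ P_{IronWorks} = 46.875.
Then P_{FlexHub} = 33.5 + (1/3)·46.875 = 49.125.

46.875, 49.125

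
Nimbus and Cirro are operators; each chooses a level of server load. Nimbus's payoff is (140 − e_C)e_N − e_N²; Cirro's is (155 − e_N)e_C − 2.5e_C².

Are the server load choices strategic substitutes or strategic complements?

strategic substitutes

Expanding Nimbus's payoff: 140e_N − e_Ce_N − e_N².
∂π/∂e_N = 140 − e_C − 2e_N = 0, so e_N = 70 − 0.5e_C.
The best-response slope de_N/de_C = −0.5 < 0: the reaction function is downward-sloping, so the choices are strategic substitutes.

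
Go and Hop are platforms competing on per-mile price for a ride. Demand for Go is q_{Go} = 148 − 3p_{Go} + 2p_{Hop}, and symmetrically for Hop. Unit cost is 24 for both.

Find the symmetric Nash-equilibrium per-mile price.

Go's profit: π = (p_{Go} − 24)(148 − 3p_{Go} + 2p_{Hop}).
∂π/∂p_{Go} = 220 − 6p_{Go} + 2p_{Hop} = 0 ⇒ p_{Go} = 110/3 + (1/3)p_{Hop}.
The game is symmetric, so in equilibrium p_{Hop} = p_{Go}: the reaction function gives (2/3)p_{Go} = 110/3, hence p_{Go} = 55.

55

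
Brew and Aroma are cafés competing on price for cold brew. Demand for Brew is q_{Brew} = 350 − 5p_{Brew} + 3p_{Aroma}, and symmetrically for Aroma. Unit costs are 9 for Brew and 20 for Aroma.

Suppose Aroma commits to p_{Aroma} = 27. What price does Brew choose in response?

47.6

Brew's profit: π = (p_{Brew} − 9)(350 − 5p_{Brew} + 3p_{Aroma}).
∂π/∂p_{Brew} = 395 − 10p_{Brew} + 3p_{Aroma} = 0 ⇒ p_{Brew} = 39.5 + 0.3p_{Aroma}.
At p_{Aroma} = 27: p_{Brew} = 39.5 + 0.3·27 = 47.6.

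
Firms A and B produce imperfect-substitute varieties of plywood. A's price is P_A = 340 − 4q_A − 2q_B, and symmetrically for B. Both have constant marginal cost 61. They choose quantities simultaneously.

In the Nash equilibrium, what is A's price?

Firm A's profit: π = q_A(340 − 4q_A − 2q_B) − 61q_A.
∂π/∂q_A = 279 − 8q_A − 2q_B = 0 ⇒ q_A = 34.875 − 0.25q_B.
The game is symmetric, so in equilibrium q_B = q_A: the reaction function gives 1.25q_A = 34.875, hence q_A = 27.9.
P_A = 340 − 4·27.9 − 2·27.9 = 172.6.

172.6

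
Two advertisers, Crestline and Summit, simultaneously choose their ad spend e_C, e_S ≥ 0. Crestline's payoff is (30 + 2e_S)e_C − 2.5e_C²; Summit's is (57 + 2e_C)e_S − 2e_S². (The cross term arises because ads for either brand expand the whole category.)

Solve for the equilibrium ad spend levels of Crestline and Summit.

Expanding Crestline's payoff: 30e_C + 2e_Se_C − 2.5e_C².
∂π/∂e_C = 30 + 2e_S − 5e_C = 0, so e_C = 6 + 0.4e_S.
Likewise for Summit: e_S = 14.25 + 0.5e_C.
Plugging e_S into Crestline's best response: e_C = 6 + 0.4(14.25 + 0.5e_C) ⇒ 0.8e_C = 11.7, so e_C = 14.625.
Then e_S = 14.25 + 0.5·14.625 = 21.5625.

14.625, 21.5625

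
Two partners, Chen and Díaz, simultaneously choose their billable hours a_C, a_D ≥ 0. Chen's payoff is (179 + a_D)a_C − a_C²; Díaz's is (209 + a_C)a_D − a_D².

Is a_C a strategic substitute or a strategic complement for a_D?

strategic complements

Expanding Chen's payoff: 179a_C + a_Da_C − a_C².
∂π/∂a_C = 179 + a_D − 2a_C = 0, so a_C = 89.5 + 0.5a_D.
The best-response slope da_C/da_D = 0.5 > 0: the reaction function is upward-sloping, so the choices are strategic complements.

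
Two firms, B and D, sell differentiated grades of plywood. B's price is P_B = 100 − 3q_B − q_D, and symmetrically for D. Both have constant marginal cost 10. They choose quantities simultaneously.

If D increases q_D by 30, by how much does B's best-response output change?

-5

Firm B's profit: π = q_B(100 − 3q_B − q_D) − 10q_B.
∂π/∂q_B = 90 − 6q_B − q_D = 0 ⇒ q_B = 15 − (1/6)q_D.
The reaction-function slope is −1/6, so a 30-unit rise in q_D moves q_B by −1/6 × 30 = −5. B's best response falls — the actions are strategic substitutes.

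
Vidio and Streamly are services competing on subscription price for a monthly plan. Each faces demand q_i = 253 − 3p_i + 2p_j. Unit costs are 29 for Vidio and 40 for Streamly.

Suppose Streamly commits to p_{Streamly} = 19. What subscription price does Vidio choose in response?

63

Vidio's profit: π = (p_{Vidio} − 29)(253 − 3p_{Vidio} + 2p_{Streamly}).
∂π/∂p_{Vidio} = 340 − 6p_{Vidio} + 2p_{Streamly} = 0 ⇒ p_{Vidio} = 170/3 + (1/3)p_{Streamly}.
At p_{Streamly} = 19: p_{Vidio} = 170/3 + (1/3)·19 = 63.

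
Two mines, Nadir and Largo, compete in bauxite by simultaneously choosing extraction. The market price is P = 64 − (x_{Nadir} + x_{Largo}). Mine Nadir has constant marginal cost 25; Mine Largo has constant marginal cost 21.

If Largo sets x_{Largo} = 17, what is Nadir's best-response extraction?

11

Mine Nadir's profit: π = x_{Nadir}(64 − (x_{Nadir} + x_{Largo})) − 25x_{Nadir}.
∂π/∂x_{Nadir} = 39 − 2x_{Nadir} − x_{Largo} = 0, so x_{Nadir} = 19.5 − 0.5x_{Largo}.
At x_{Largo} = 17: x_{Nadir} = 19.5 − 0.5·17 = 11.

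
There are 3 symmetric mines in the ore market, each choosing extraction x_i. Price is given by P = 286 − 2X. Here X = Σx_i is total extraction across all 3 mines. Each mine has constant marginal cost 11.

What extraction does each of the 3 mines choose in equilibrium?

A representative mine's profit is π_i = x_i(286 − 2X) − 11x_i, with X = x_i + Σ_{j≠i} x_j.
First-order condition: 275 − 4x_i − 2Σ_{j≠i} x_j = 0.
With identical mines, set every x_j = x: then 275 − 4x − 4x = 0, i.e. x = 275/8 = 34.375.

34.375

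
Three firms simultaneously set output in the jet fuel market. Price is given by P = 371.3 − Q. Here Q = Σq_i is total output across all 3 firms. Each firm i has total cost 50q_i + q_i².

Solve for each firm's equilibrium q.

53.55

A representative firm's profit is π_i = q_i(371.3 − Q) − 50q_i − q_i², with Q = q_i + Σ_{j≠i} q_j.
First-order condition: 321.3 − 4q_i − Σ_{j≠i} q_j = 0.
With identical firms, set every q_j = q: then 321.3 − 4q − 2q = 0, i.e. q = 321.3/6 = 53.55.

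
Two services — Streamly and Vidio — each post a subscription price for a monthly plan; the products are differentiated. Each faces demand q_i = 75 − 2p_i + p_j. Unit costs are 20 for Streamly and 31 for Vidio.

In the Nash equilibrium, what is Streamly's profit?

Streamly's profit: π = (p_{Streamly} − 20)(75 − 2p_{Streamly} + p_{Vidio}).
∂π/∂p_{Streamly} = 115 − 4p_{Streamly} + p_{Vidio} = 0 ⇒ p_{Streamly} = 28.75 + 0.25p_{Vidio}.
Similarly p_{Vidio} = 34.25 + 0.25p_{Streamly}.
Plugging p_{Vidio} into Streamly's best response: p_{Streamly} = 28.75 + 0.25(34.25 + 0.25p_{Streamly}) ⇒ 0.9375p_{Streamly} = 37.3125, so p_{Streamly} = 39.8.
Then p_{Vidio} = 34.25 + 0.25·39.8 = 44.2.
q_{Streamly} = 75 − 2·39.8 + 44.2 = 39.6.
Profit = (39.8 − 20)·39.6 = 784.08.

784.08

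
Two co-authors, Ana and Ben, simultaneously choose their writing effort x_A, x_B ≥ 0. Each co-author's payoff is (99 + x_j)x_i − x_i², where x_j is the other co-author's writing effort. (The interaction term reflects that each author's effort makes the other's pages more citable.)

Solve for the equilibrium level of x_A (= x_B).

Ana's payoff is (99 + x_B)x_A − x_A².
∂π/∂x_A = 99 + x_B − 2x_A = 0, so x_A = 49.5 + 0.5x_B.
Setting x_A = x_B in the reaction function: x_A = 49.5 + 0.5x_A, so x_A = 49.5 / 0.5 = 99.

99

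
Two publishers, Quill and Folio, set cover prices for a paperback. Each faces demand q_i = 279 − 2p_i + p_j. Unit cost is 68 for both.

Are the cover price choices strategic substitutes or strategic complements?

strategic complements

Quill's profit: π = (p_{Quill} − 68)(279 − 2p_{Quill} + p_{Folio}).
∂π/∂p_{Quill} = 415 − 4p_{Quill} + p_{Folio} = 0 ⇒ p_{Quill} = 103.75 + 0.25p_{Folio}.
The best-response slope dp_{Quill}/dp_{Folio} = 0.25 > 0: the reaction function is upward-sloping, so the choices are strategic complements.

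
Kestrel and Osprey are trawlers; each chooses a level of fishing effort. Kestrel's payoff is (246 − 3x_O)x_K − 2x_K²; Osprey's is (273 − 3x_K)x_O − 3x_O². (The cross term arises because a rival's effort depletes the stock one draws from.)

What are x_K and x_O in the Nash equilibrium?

43.8, 23.6

Expanding Kestrel's payoff: 246x_K − 3x_Ox_K − 2x_K².
∂π/∂x_K = 246 − 3x_O − 4x_K = 0, so x_K = 61.5 − 0.75x_O.
Likewise for Osprey: x_O = 45.5 − 0.5x_K.
Substituting the second reaction function into the first: x_K = 61.5 − 0.75(45.5 − 0.5x_K), which gives 0.625x_K = 27.375 ⇒ x_K = 43.8.
Then x_O = 45.5 − 0.5·43.8 = 23.6.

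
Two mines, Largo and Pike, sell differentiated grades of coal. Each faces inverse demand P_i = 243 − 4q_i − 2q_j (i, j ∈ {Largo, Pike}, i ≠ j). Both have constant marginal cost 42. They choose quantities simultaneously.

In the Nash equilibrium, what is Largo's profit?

Mine Largo's profit: π = q_{Largo}(243 − 4q_{Largo} − 2q_{Pike}) − 42q_{Largo}.
∂π/∂q_{Largo} = 201 − 8q_{Largo} − 2q_{Pike} = 0 ⇒ q_{Largo} = 25.125 − 0.25q_{Pike}.
The game is symmetric, so in equilibrium q_{Pike} = q_{Largo}: the reaction function gives 1.25q_{Largo} = 25.125, hence q_{Largo} = 20.1.
P_{Largo} = 243 − 4·20.1 − 2·20.1 = 122.4.
Profit = (122.4 − 42)·20.1 = 1616.04.

1616.04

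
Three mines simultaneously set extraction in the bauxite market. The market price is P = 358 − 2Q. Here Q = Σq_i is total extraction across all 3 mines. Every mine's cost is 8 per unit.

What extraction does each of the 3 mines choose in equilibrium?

A representative mine's profit is π_i = q_i(358 − 2Q) − 8q_i, with Q = q_i + Σ_{j≠i} q_j.
First-order condition: 350 − 4q_i − 2Σ_{j≠i} q_j = 0.
Imposing symmetry (q_j = q for all j) turns Σ_{j≠i} q_j into 2q, so 350 = 8q and q = 43.75.

43.75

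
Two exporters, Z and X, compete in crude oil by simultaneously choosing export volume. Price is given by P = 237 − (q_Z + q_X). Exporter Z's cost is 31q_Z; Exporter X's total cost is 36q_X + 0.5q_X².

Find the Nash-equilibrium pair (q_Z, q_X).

83.4, 39.2

Exporter Z's profit: π = q_Z(237 − (q_Z + q_X)) − 31q_Z.
∂π/∂q_Z = 206 − 2q_Z − q_X = 0, so q_Z = 103 − 0.5q_X.
For X: ∂π/∂q_X = 201 − 3q_X − q_Z = 0 ⇒ q_X = 67 − (1/3)q_Z.
Substituting the second reaction function into the first: q_Z = 103 − 0.5(67 − (1/3)q_Z), which gives (5/6)q_Z = 69.5 ⇒ q_Z = 83.4.
Then q_X = 67 − (1/3)·83.4 = 39.2.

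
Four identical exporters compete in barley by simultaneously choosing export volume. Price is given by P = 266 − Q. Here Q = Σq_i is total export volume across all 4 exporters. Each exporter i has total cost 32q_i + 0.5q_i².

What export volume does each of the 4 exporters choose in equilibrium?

39

A representative exporter's profit is π_i = q_i(266 − Q) − 32q_i − 0.5q_i², with Q = q_i + Σ_{j≠i} q_j.
First-order condition: 234 − 3q_i − Σ_{j≠i} q_j = 0.
With identical exporters, set every q_j = q: then 234 − 3q − 3q = 0, i.e. q = 234/6 = 39.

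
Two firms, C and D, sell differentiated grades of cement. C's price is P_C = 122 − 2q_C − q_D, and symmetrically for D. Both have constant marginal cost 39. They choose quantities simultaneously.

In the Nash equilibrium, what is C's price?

72.2

Firm C's profit: π = q_C(122 − 2q_C − q_D) − 39q_C.
∂π/∂q_C = 83 − 4q_C − q_D = 0 ⇒ q_C = 20.75 − 0.25q_D.
By symmetry q_D = q_C; substituting into the reaction function, 1.25q_C = 20.75 and q_C = 16.6.
P_C = 122 − 2·16.6 − 16.6 = 72.2.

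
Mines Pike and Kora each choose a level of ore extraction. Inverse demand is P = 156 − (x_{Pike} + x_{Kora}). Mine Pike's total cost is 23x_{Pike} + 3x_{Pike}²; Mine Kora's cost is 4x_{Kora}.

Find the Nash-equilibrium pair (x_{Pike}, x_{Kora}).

7.6, 72.2

Mine Pike's profit: π = x_{Pike}(156 − (x_{Pike} + x_{Kora})) − 23x_{Pike} − 3x_{Pike}².
∂π/∂x_{Pike} = 133 − 8x_{Pike} − x_{Kora} = 0, so x_{Pike} = 16.625 − 0.125x_{Kora}.
For Kora: ∂π/∂x_{Kora} = 152 − 2x_{Kora} − x_{Pike} = 0 ⇒ x_{Kora} = 76 − 0.5x_{Pike}.
Plugging x_{Kora} into Pike's best response: x_{Pike} = 16.625 − 0.125(76 − 0.5x_{Pike}) ⇒ 0.9375x_{Pike} = 7.125, so x_{Pike} = 7.6.
Then x_{Kora} = 76 − 0.5·7.6 = 72.2.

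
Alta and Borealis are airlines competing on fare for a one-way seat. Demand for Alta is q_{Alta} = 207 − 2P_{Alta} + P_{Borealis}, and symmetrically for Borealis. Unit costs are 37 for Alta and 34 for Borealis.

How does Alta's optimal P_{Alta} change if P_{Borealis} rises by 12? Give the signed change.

Alta's profit: π = (P_{Alta} − 37)(207 − 2P_{Alta} + P_{Borealis}).
∂π/∂P_{Alta} = 281 − 4P_{Alta} + P_{Borealis} = 0 ⇒ P_{Alta} = 70.25 + 0.25P_{Borealis}.
The reaction-function slope is 0.25, so a 12-unit rise in P_{Borealis} moves P_{Alta} by 0.25 × 12 = 3. Alta's best response rises — the actions are strategic complements.

3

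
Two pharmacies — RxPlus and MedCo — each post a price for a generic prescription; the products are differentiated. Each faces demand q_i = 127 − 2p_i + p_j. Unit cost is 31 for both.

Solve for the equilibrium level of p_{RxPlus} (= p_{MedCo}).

RxPlus's profit: π = (p_{RxPlus} − 31)(127 − 2p_{RxPlus} + p_{MedCo}).
∂π/∂p_{RxPlus} = 189 − 4p_{RxPlus} + p_{MedCo} = 0 ⇒ p_{RxPlus} = 47.25 + 0.25p_{MedCo}.
Setting p_{RxPlus} = p_{MedCo} in the reaction function: p_{RxPlus} = 47.25 + 0.25p_{RxPlus}, so p_{RxPlus} = 47.25 / 0.75 = 63.

63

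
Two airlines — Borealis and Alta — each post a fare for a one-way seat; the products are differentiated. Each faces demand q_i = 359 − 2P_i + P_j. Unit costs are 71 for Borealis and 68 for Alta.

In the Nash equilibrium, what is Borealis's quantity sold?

Borealis's profit: π = (P_{Borealis} − 71)(359 − 2P_{Borealis} + P_{Alta}).
∂π/∂P_{Borealis} = 501 − 4P_{Borealis} + P_{Alta} = 0 ⇒ P_{Borealis} = 125.25 + 0.25P_{Alta}.
Similarly P_{Alta} = 123.75 + 0.25P_{Borealis}.
Plugging P_{Alta} into Borealis's best response: P_{Borealis} = 125.25 + 0.25(123.75 + 0.25P_{Borealis}) ⇒ 0.9375P_{Borealis} = 156.1875, so P_{Borealis} = 166.6.
Then P_{Alta} = 123.75 + 0.25·166.6 = 165.4.
q_{Borealis} = 359 − 2·166.6 + 165.4 = 191.2.

191.2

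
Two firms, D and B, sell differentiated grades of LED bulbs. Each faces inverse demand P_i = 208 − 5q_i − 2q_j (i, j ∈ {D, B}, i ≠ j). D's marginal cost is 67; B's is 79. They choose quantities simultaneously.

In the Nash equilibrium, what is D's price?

127

Firm D's profit: π = q_D(208 − 5q_D − 2q_B) − 67q_D.
∂π/∂q_D = 141 − 10q_D − 2q_B = 0 ⇒ q_D = 14.1 − 0.2q_B.
Similarly q_B = 12.9 − 0.2q_D.
Substituting the second reaction function into the first: q_D = 14.1 − 0.2(12.9 − 0.2q_D), which gives 0.96q_D = 11.52 ⇒ q_D = 12.
Then q_B = 12.9 − 0.2·12 = 10.5.
P_D = 208 − 5·12 − 2·10.5 = 127.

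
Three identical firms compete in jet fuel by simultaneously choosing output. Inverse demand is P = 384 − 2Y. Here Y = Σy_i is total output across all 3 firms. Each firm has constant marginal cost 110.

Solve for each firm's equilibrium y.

A representative firm's profit is π_i = y_i(384 − 2Y) − 110y_i, with Y = y_i + Σ_{j≠i} y_j.
First-order condition: 274 − 4y_i − 2Σ_{j≠i} y_j = 0.
With identical firms, set every y_j = y: then 274 − 4y − 4y = 0, i.e. y = 274/8 = 34.25.

34.25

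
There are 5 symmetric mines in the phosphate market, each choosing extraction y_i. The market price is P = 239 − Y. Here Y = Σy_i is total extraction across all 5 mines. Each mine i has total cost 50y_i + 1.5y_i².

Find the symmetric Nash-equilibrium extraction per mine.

21

A representative mine's profit is π_i = y_i(239 − Y) − 50y_i − 1.5y_i², with Y = y_i + Σ_{j≠i} y_j.
First-order condition: 189 − 5y_i − Σ_{j≠i} y_j = 0.
Imposing symmetry (y_j = y for all j) turns Σ_{j≠i} y_j into 4y, so 189 = 9y and y = 21.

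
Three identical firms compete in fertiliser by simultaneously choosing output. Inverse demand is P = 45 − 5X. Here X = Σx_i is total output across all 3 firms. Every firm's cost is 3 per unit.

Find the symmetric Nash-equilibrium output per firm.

2.1

A representative firm's profit is π_i = x_i(45 − 5X) − 3x_i, with X = x_i + Σ_{j≠i} x_j.
First-order condition: 42 − 10x_i − 5Σ_{j≠i} x_j = 0.
With identical firms, set every x_j = x: then 42 − 10x − 10x = 0, i.e. x = 42/20 = 2.1.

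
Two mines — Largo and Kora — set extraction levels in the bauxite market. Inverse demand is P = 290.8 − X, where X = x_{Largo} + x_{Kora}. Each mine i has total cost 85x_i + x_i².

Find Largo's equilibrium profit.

3388.2912

Mine Largo's profit: π = x_{Largo}(290.8 − (x_{Largo} + x_{Kora})) − 85x_{Largo} − x_{Largo}².
∂π/∂x_{Largo} = 205.8 − 4x_{Largo} − x_{Kora} = 0, so x_{Largo} = 51.45 − 0.25x_{Kora}.
By symmetry x_{Kora} = x_{Largo}; substituting into the reaction function, 1.25x_{Largo} = 51.45 and x_{Largo} = 41.16.
Price P = 290.8 − 82.32 = 208.48.
Largo's profit: (208.48 − 85)·41.16 − (41.16)² = 3388.2912.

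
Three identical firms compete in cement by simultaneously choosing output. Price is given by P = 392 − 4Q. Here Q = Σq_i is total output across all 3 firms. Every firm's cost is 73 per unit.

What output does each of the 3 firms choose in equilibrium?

A representative firm's profit is π_i = q_i(392 − 4Q) − 73q_i, with Q = q_i + Σ_{j≠i} q_j.
First-order condition: 319 − 8q_i − 4Σ_{j≠i} q_j = 0.
Imposing symmetry (q_j = q for all j) turns Σ_{j≠i} q_j into 2q, so 319 = 16q and q = 19.9375.

19.9375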